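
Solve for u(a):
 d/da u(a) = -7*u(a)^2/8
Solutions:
 u(a) = 8/(C1 + 7*a)


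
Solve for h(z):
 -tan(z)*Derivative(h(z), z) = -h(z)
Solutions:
 h(z) = C1*sin(z)


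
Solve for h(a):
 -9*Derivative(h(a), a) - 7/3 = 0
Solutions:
 h(a) = C1 - 7*a/27


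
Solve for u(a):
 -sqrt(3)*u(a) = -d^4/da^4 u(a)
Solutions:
 u(a) = C1*exp(-3^(1/8)*a) + C2*exp(3^(1/8)*a) + C3*sin(3^(1/8)*a) + C4*cos(3^(1/8)*a)


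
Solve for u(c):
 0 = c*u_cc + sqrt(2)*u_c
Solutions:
 u(c) = C1 + C2*c^(1 - sqrt(2))


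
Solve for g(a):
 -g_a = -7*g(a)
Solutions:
 g(a) = C1*exp(7*a)


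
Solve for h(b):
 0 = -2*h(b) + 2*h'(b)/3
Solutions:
 h(b) = C1*exp(3*b)


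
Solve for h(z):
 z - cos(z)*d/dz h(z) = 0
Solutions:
 h(z) = C1 + Integral(z/cos(z), z)


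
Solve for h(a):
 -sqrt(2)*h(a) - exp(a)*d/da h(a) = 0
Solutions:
 h(a) = C1*exp(sqrt(2)*exp(-a))


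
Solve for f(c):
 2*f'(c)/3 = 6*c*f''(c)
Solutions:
 f(c) = C1 + C2*c^(10/9)


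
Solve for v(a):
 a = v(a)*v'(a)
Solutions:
 v(a) = -sqrt(C1 + a^2)
 v(a) = sqrt(C1 + a^2)


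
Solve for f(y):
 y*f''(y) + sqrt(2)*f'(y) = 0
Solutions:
 f(y) = C1 + C2*y^(1 - sqrt(2))


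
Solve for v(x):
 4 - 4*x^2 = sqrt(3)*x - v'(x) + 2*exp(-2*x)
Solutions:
 v(x) = C1 + 4*x^3/3 + sqrt(3)*x^2/2 - 4*x - exp(-2*x)


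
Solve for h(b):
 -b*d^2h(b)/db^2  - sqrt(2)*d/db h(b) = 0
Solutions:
 h(b) = C1 + C2*b^(1 - sqrt(2))


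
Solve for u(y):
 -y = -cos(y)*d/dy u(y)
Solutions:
 u(y) = C1 + Integral(y/cos(y), y)


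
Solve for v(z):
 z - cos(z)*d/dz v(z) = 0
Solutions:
 v(z) = C1 + Integral(z/cos(z), z)


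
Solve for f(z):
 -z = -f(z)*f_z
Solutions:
 f(z) = -sqrt(C1 + z^2)
 f(z) = sqrt(C1 + z^2)


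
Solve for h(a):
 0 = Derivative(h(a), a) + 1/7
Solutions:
 h(a) = C1 - a/7


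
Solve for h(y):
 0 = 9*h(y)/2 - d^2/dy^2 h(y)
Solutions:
 h(y) = C1*exp(-3*sqrt(2)*y/2) + C2*exp(3*sqrt(2)*y/2)


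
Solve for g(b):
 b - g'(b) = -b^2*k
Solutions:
 g(b) = C1 + b^3*k/3 + b^2/2


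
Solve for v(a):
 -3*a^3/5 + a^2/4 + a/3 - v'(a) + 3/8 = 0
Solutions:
 v(a) = C1 - 3*a^4/20 + a^3/12 + a^2/6 + 3*a/8


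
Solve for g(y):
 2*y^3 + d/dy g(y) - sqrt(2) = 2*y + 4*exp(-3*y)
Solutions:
 g(y) = C1 - y^4/2 + y^2 + sqrt(2)*y - 4*exp(-3*y)/3


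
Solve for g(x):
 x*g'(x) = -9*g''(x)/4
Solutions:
 g(x) = C1 + C2*erf(sqrt(2)*x/3)


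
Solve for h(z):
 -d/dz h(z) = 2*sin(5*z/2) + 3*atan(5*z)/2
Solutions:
 h(z) = C1 - 3*z*atan(5*z)/2 + 3*log(25*z^2 + 1)/20 + 4*cos(5*z/2)/5


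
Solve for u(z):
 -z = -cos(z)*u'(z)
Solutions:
 u(z) = C1 + Integral(z/cos(z), z)


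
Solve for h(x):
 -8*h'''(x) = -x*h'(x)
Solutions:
 h(x) = C1 + Integral(C2*airyai(x/2) + C3*airybi(x/2), x)


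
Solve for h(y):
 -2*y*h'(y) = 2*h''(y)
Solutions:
 h(y) = C1 + C2*erf(sqrt(2)*y/2)


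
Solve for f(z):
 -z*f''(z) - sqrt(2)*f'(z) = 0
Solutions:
 f(z) = C1 + C2*z^(1 - sqrt(2))


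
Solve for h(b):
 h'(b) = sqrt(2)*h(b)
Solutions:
 h(b) = C1*exp(sqrt(2)*b)


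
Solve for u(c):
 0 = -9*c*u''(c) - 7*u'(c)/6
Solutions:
 u(c) = C1 + C2*c^(47/54)


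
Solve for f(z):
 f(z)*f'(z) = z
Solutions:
 f(z) = -sqrt(C1 + z^2)
 f(z) = sqrt(C1 + z^2)


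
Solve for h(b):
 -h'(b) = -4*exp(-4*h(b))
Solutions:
 h(b) = log(-I*(C1 + 16*b)^(1/4))
 h(b) = log(I*(C1 + 16*b)^(1/4))
 h(b) = log(-(C1 + 16*b)^(1/4))
 h(b) = log(C1 + 16*b)/4


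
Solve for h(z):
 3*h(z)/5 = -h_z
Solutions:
 h(z) = C1*exp(-3*z/5)


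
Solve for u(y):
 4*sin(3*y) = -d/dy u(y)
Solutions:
 u(y) = C1 + 4*cos(3*y)/3


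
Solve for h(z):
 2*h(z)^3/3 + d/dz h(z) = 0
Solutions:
 h(z) = -sqrt(6)*sqrt(-1/(C1 - 2*z))/2
 h(z) = sqrt(6)*sqrt(-1/(C1 - 2*z))/2


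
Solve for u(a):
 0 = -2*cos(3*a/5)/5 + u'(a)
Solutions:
 u(a) = C1 + 2*sin(3*a/5)/3


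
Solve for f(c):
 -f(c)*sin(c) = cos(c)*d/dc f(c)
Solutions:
 f(c) = C1*cos(c)


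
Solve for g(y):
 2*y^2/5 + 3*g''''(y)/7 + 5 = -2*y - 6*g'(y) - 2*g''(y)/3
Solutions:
 g(y) = C1 + C2*exp(-7^(1/3)*y*(-3*(27 + sqrt(59217)/9)^(1/3) + 2*7^(1/3)/(27 + sqrt(59217)/9)^(1/3))/18)*sin(sqrt(3)*y*(14/(189 + 7*sqrt(59217)/9)^(1/3) + 3*(189 + 7*sqrt(59217)/9)^(1/3))/18) + C3*exp(-7^(1/3)*y*(-3*(27 + sqrt(59217)/9)^(1/3) + 2*7^(1/3)/(27 + sqrt(59217)/9)^(1/3))/18)*cos(sqrt(3)*y*(14/(189 + 7*sqrt(59217)/9)^(1/3) + 3*(189 + 7*sqrt(59217)/9)^(1/3))/18) + C4*exp(7^(1/3)*y*(-3*(27 + sqrt(59217)/9)^(1/3) + 2*7^(1/3)/(27 + sqrt(59217)/9)^(1/3))/9) - y^3/45 - 43*y^2/270 - 1939*y/2430


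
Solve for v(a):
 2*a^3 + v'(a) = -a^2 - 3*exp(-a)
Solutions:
 v(a) = C1 - a^4/2 - a^3/3 + 3*exp(-a)


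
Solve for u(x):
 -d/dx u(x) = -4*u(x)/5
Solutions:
 u(x) = C1*exp(4*x/5)


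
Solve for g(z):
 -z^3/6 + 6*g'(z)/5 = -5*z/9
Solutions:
 g(z) = C1 + 5*z^4/144 - 25*z^2/108


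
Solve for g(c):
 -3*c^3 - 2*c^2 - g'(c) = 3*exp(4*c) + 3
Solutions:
 g(c) = C1 - 3*c^4/4 - 2*c^3/3 - 3*c - 3*exp(4*c)/4


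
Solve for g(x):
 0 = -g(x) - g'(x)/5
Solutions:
 g(x) = C1*exp(-5*x)


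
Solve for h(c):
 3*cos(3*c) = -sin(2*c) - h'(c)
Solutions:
 h(c) = C1 - sin(3*c) + cos(2*c)/2


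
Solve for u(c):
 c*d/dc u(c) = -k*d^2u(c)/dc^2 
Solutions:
 u(c) = C1 + C2*sqrt(k)*erf(sqrt(2)*c*sqrt(1/k)/2)


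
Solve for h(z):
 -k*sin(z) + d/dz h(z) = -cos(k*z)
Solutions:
 h(z) = C1 - k*cos(z) - sin(k*z)/k


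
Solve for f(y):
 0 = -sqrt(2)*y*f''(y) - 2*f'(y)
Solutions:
 f(y) = C1 + C2*y^(1 - sqrt(2))


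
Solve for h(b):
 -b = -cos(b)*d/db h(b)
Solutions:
 h(b) = C1 + Integral(b/cos(b), b)


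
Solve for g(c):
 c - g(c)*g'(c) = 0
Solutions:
 g(c) = -sqrt(C1 + c^2)
 g(c) = sqrt(C1 + c^2)


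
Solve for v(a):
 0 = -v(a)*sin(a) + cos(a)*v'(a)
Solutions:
 v(a) = C1/cos(a)


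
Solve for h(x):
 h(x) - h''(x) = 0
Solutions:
 h(x) = C1*exp(-x) + C2*exp(x)


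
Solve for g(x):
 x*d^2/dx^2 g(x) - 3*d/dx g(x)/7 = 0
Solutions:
 g(x) = C1 + C2*x^(10/7)


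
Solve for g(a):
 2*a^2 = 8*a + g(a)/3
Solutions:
 g(a) = 6*a*(a - 4)


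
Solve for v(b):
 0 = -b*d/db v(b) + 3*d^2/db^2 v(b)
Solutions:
 v(b) = C1 + C2*erfi(sqrt(6)*b/6)


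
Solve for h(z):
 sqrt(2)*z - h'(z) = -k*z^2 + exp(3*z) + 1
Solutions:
 h(z) = C1 + k*z^3/3 + sqrt(2)*z^2/2 - z - exp(3*z)/3


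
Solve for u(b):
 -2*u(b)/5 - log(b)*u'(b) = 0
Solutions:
 u(b) = C1*exp(-2*li(b)/5)


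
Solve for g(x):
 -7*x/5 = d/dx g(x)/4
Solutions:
 g(x) = C1 - 14*x^2/5


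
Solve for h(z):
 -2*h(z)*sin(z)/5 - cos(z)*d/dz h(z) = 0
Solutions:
 h(z) = C1*cos(z)^(2/5)


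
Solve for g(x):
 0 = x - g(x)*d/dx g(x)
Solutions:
 g(x) = -sqrt(C1 + x^2)
 g(x) = sqrt(C1 + x^2)


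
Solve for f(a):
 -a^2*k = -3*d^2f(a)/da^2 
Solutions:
 f(a) = C1 + C2*a + a^4*k/36


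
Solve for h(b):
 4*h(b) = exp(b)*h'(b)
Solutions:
 h(b) = C1*exp(-4*exp(-b))


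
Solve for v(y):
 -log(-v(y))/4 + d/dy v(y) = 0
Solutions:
 -li(-v(y)) = C1 + y/4


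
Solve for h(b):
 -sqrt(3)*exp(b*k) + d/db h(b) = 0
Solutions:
 h(b) = C1 + sqrt(3)*exp(b*k)/k


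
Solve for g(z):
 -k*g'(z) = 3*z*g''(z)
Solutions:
 g(z) = C1 + z^(1 - re(k)/3)*(C2*sin(log(z)*Abs(im(k))/3) + C3*cos(log(z)*im(k)/3))


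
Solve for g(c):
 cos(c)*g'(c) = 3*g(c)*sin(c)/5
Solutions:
 g(c) = C1/cos(c)^(3/5)


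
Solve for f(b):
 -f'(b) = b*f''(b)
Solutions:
 f(b) = C1 + C2*log(b)


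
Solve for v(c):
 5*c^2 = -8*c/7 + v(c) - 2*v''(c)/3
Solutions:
 v(c) = C1*exp(-sqrt(6)*c/2) + C2*exp(sqrt(6)*c/2) + 5*c^2 + 8*c/7 + 20/3


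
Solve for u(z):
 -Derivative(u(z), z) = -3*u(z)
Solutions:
 u(z) = C1*exp(3*z)


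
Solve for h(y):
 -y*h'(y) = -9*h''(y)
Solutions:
 h(y) = C1 + C2*erfi(sqrt(2)*y/6)


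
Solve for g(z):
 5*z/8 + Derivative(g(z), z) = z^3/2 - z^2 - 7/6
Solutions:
 g(z) = C1 + z^4/8 - z^3/3 - 5*z^2/16 - 7*z/6


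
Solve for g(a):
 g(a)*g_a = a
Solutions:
 g(a) = -sqrt(C1 + a^2)
 g(a) = sqrt(C1 + a^2)


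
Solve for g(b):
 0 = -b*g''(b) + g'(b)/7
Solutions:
 g(b) = C1 + C2*b^(8/7)


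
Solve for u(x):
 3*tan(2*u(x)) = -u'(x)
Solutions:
 u(x) = -asin(C1*exp(-6*x))/2 + pi/2
 u(x) = asin(C1*exp(-6*x))/2


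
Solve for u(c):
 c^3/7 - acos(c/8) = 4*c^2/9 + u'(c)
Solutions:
 u(c) = C1 + c^4/28 - 4*c^3/27 - c*acos(c/8) + sqrt(64 - c^2)


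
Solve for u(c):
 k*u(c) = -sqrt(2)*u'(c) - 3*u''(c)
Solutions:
 u(c) = C1*exp(sqrt(2)*c*(sqrt(1 - 6*k) - 1)/6) + C2*exp(-sqrt(2)*c*(sqrt(1 - 6*k) + 1)/6)


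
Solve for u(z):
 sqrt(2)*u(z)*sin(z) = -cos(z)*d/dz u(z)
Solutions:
 u(z) = C1*cos(z)^(sqrt(2))


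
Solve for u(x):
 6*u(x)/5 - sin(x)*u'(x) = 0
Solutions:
 u(x) = C1*(cos(x) - 1)^(3/5)/(cos(x) + 1)^(3/5)


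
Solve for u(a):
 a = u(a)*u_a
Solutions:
 u(a) = -sqrt(C1 + a^2)
 u(a) = sqrt(C1 + a^2)


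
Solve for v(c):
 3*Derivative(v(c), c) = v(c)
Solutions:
 v(c) = C1*exp(c/3)


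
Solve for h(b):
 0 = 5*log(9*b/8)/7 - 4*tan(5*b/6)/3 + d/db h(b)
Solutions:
 h(b) = C1 - 5*b*log(b)/7 - 10*b*log(3)/7 + 5*b/7 + 15*b*log(2)/7 - 8*log(cos(5*b/6))/5


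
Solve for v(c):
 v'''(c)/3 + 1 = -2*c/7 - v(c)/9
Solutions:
 v(c) = C3*exp(-3^(2/3)*c/3) - 18*c/7 + (C1*sin(3^(1/6)*c/2) + C2*cos(3^(1/6)*c/2))*exp(3^(2/3)*c/6) - 9


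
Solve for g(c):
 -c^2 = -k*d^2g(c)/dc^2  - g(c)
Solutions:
 g(c) = C1*exp(-c*sqrt(-1/k)) + C2*exp(c*sqrt(-1/k)) + c^2 - 2*k


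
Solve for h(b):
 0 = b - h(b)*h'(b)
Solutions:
 h(b) = -sqrt(C1 + b^2)
 h(b) = sqrt(C1 + b^2)


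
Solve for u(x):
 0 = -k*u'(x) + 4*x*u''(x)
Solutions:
 u(x) = C1 + x^(re(k)/4 + 1)*(C2*sin(log(x)*Abs(im(k))/4) + C3*cos(log(x)*im(k)/4))


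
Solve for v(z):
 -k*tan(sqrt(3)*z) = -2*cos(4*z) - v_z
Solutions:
 v(z) = C1 - sqrt(3)*k*log(cos(sqrt(3)*z))/3 - sin(4*z)/2


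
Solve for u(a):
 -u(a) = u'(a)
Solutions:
 u(a) = C1*exp(-a)


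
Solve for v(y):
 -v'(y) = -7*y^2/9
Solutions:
 v(y) = C1 + 7*y^3/27


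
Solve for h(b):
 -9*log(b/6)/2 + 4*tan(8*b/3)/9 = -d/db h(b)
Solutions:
 h(b) = C1 + 9*b*log(b)/2 - 9*b*log(6)/2 - 9*b/2 + log(cos(8*b/3))/6


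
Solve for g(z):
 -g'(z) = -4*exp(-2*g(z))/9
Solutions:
 g(z) = log(-sqrt(C1 + 8*z)) - log(3)
 g(z) = log(C1 + 8*z)/2 - log(3)


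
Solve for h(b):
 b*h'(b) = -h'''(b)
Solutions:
 h(b) = C1 + Integral(C2*airyai(-b) + C3*airybi(-b), b)


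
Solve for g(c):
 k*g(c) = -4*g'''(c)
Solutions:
 g(c) = C1*exp(2^(1/3)*c*(-k)^(1/3)/2) + C2*exp(2^(1/3)*c*(-k)^(1/3)*(-1 + sqrt(3)*I)/4) + C3*exp(-2^(1/3)*c*(-k)^(1/3)*(1 + sqrt(3)*I)/4)


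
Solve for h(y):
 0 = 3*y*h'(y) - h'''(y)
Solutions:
 h(y) = C1 + Integral(C2*airyai(3^(1/3)*y) + C3*airybi(3^(1/3)*y), y)


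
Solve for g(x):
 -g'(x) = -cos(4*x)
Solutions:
 g(x) = C1 + sin(4*x)/4


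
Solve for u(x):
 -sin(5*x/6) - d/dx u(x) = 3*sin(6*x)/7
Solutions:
 u(x) = C1 + 6*cos(5*x/6)/5 + cos(6*x)/14


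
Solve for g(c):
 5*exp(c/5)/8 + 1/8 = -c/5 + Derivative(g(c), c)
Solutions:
 g(c) = C1 + c^2/10 + c/8 + 25*exp(c/5)/8


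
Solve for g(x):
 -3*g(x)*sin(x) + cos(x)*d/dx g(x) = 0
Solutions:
 g(x) = C1/cos(x)^3


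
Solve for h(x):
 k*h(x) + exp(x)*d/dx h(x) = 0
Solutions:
 h(x) = C1*exp(k*exp(-x))


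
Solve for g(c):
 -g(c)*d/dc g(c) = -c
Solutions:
 g(c) = -sqrt(C1 + c^2)
 g(c) = sqrt(C1 + c^2)


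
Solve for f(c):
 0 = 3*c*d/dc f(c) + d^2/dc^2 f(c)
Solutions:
 f(c) = C1 + C2*erf(sqrt(6)*c/2)


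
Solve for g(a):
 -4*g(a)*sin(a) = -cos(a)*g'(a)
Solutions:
 g(a) = C1/cos(a)^4


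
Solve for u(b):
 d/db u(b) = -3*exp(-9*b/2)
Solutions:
 u(b) = C1 + 2*exp(-9*b/2)/3


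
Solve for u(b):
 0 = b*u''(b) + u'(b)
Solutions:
 u(b) = C1 + C2*log(b)


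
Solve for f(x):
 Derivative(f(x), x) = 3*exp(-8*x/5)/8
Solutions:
 f(x) = C1 - 15*exp(-8*x/5)/64


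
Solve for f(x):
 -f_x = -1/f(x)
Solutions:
 f(x) = -sqrt(C1 + 2*x)
 f(x) = sqrt(C1 + 2*x)


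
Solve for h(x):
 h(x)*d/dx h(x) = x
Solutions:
 h(x) = -sqrt(C1 + x^2)
 h(x) = sqrt(C1 + x^2)


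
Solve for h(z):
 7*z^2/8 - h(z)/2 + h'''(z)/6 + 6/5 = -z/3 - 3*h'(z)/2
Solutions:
 h(z) = C1*exp(6^(1/3)*z*(-2^(1/3)*(1 + sqrt(13))^(1/3) + 2*3^(1/3)/(1 + sqrt(13))^(1/3))/4)*sin(2^(1/3)*3^(1/6)*z*(6/(1 + sqrt(13))^(1/3) + 2^(1/3)*3^(2/3)*(1 + sqrt(13))^(1/3))/4) + C2*exp(6^(1/3)*z*(-2^(1/3)*(1 + sqrt(13))^(1/3) + 2*3^(1/3)/(1 + sqrt(13))^(1/3))/4)*cos(2^(1/3)*3^(1/6)*z*(6/(1 + sqrt(13))^(1/3) + 2^(1/3)*3^(2/3)*(1 + sqrt(13))^(1/3))/4) + C3*exp(6^(1/3)*z*(-3^(1/3)/(1 + sqrt(13))^(1/3) + 2^(1/3)*(1 + sqrt(13))^(1/3)/2)) + 7*z^2/4 + 67*z/6 + 359/10


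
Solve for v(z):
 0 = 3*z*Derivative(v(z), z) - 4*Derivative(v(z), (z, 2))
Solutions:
 v(z) = C1 + C2*erfi(sqrt(6)*z/4)


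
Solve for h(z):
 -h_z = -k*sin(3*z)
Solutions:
 h(z) = C1 - k*cos(3*z)/3


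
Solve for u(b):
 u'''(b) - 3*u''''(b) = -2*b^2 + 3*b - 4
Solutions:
 u(b) = C1 + C2*b + C3*b^2 + C4*exp(b/3) - b^5/30 - 3*b^4/8 - 31*b^3/6


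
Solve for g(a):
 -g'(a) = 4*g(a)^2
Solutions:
 g(a) = 1/(C1 + 4*a)


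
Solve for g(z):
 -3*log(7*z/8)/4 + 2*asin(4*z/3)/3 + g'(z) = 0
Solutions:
 g(z) = C1 + 3*z*log(z)/4 - 2*z*asin(4*z/3)/3 - 9*z*log(2)/4 - 3*z/4 + 3*z*log(7)/4 - sqrt(9 - 16*z^2)/6


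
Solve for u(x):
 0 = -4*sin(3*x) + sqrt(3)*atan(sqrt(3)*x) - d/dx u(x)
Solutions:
 u(x) = C1 + sqrt(3)*(x*atan(sqrt(3)*x) - sqrt(3)*log(3*x^2 + 1)/6) + 4*cos(3*x)/3


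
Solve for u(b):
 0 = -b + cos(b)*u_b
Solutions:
 u(b) = C1 + Integral(b/cos(b), b)


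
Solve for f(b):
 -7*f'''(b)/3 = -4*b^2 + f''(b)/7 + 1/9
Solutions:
 f(b) = C1 + C2*b + C3*exp(-3*b/49) + 7*b^4/3 - 1372*b^3/9 + 134449*b^2/18


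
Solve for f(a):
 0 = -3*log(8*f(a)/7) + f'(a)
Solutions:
 -Integral(1/(log(_y) - log(7) + 3*log(2)), (_y, f(a)))/3 = C1 - a


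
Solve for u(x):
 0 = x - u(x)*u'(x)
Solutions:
 u(x) = -sqrt(C1 + x^2)
 u(x) = sqrt(C1 + x^2)


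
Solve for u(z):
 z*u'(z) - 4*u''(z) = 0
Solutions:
 u(z) = C1 + C2*erfi(sqrt(2)*z/4)


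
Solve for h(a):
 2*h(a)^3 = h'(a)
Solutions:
 h(a) = -sqrt(2)*sqrt(-1/(C1 + 2*a))/2
 h(a) = sqrt(2)*sqrt(-1/(C1 + 2*a))/2


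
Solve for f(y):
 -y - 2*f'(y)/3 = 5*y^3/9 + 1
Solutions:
 f(y) = C1 - 5*y^4/24 - 3*y^2/4 - 3*y/2


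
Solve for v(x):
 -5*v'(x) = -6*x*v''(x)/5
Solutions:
 v(x) = C1 + C2*x^(31/6)


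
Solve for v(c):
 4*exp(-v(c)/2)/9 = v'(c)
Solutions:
 v(c) = 2*log(C1 + 2*c/9)


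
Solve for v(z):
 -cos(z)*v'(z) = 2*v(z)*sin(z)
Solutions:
 v(z) = C1*cos(z)^2


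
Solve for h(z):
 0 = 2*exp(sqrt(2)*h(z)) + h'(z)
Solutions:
 h(z) = sqrt(2)*(2*log(1/(C1 + 2*z)) - log(2))/4


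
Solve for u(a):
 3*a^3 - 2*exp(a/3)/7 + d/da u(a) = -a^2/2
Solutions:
 u(a) = C1 - 3*a^4/4 - a^3/6 + 6*exp(a/3)/7


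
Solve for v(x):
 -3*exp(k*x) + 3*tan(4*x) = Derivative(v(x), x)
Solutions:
 v(x) = C1 - 3*Piecewise((exp(k*x)/k, Ne(k, 0)), (x, True)) - 3*log(cos(4*x))/4


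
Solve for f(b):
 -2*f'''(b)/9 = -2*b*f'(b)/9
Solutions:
 f(b) = C1 + Integral(C2*airyai(b) + C3*airybi(b), b)


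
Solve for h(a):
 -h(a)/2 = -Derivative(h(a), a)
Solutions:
 h(a) = C1*exp(a/2)


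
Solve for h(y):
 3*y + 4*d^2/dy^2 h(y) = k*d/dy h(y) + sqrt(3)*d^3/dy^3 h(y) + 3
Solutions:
 h(y) = C1 + C2*exp(sqrt(3)*y*(2 - sqrt(-sqrt(3)*k + 4))/3) + C3*exp(sqrt(3)*y*(sqrt(-sqrt(3)*k + 4) + 2)/3) + 3*y^2/(2*k) - 3*y/k + 12*y/k^2


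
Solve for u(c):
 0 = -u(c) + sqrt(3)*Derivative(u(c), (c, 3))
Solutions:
 u(c) = C3*exp(3^(5/6)*c/3) + (C1*sin(3^(1/3)*c/2) + C2*cos(3^(1/3)*c/2))*exp(-3^(5/6)*c/6)


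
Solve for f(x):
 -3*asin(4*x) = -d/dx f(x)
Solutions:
 f(x) = C1 + 3*x*asin(4*x) + 3*sqrt(1 - 16*x^2)/4


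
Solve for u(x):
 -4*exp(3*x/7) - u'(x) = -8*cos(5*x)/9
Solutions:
 u(x) = C1 - 28*exp(3*x/7)/3 + 8*sin(5*x)/45


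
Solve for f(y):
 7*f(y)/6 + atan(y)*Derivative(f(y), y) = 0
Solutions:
 f(y) = C1*exp(-7*Integral(1/atan(y), y)/6)


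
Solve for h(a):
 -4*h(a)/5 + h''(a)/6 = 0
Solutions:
 h(a) = C1*exp(-2*sqrt(30)*a/5) + C2*exp(2*sqrt(30)*a/5)


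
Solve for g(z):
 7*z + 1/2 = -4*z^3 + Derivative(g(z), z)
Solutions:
 g(z) = C1 + z^4 + 7*z^2/2 + z/2


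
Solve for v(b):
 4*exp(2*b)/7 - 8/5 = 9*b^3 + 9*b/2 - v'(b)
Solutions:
 v(b) = C1 + 9*b^4/4 + 9*b^2/4 + 8*b/5 - 2*exp(2*b)/7


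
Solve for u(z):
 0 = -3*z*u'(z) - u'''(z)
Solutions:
 u(z) = C1 + Integral(C2*airyai(-3^(1/3)*z) + C3*airybi(-3^(1/3)*z), z)


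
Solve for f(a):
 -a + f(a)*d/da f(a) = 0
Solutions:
 f(a) = -sqrt(C1 + a^2)
 f(a) = sqrt(C1 + a^2)


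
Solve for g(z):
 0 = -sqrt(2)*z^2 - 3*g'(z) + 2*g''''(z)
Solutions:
 g(z) = C1 + C4*exp(2^(2/3)*3^(1/3)*z/2) - sqrt(2)*z^3/9 + (C2*sin(2^(2/3)*3^(5/6)*z/4) + C3*cos(2^(2/3)*3^(5/6)*z/4))*exp(-2^(2/3)*3^(1/3)*z/4)


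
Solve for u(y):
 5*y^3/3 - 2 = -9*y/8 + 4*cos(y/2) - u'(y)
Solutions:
 u(y) = C1 - 5*y^4/12 - 9*y^2/16 + 2*y + 8*sin(y/2)


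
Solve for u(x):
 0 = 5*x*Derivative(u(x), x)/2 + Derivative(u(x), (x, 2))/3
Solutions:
 u(x) = C1 + C2*erf(sqrt(15)*x/2)


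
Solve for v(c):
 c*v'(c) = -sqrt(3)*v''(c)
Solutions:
 v(c) = C1 + C2*erf(sqrt(2)*3^(3/4)*c/6)


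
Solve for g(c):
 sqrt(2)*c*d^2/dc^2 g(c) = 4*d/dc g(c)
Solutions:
 g(c) = C1 + C2*c^(1 + 2*sqrt(2))


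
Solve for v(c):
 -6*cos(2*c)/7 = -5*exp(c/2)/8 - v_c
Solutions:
 v(c) = C1 - 5*exp(c/2)/4 + 3*sin(2*c)/7


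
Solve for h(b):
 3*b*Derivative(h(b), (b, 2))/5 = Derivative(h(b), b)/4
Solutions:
 h(b) = C1 + C2*b^(17/12)


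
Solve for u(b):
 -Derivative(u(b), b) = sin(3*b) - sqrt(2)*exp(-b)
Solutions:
 u(b) = C1 + cos(3*b)/3 - sqrt(2)*exp(-b)


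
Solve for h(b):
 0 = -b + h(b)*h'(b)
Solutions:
 h(b) = -sqrt(C1 + b^2)
 h(b) = sqrt(C1 + b^2)


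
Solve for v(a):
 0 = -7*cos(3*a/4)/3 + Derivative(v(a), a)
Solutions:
 v(a) = C1 + 28*sin(3*a/4)/9


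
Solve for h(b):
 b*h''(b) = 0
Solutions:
 h(b) = C1 + C2*b


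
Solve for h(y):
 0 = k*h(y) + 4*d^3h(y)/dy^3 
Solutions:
 h(y) = C1*exp(2^(1/3)*y*(-k)^(1/3)/2) + C2*exp(2^(1/3)*y*(-k)^(1/3)*(-1 + sqrt(3)*I)/4) + C3*exp(-2^(1/3)*y*(-k)^(1/3)*(1 + sqrt(3)*I)/4)


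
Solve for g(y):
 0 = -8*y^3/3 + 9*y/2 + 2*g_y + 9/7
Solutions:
 g(y) = C1 + y^4/3 - 9*y^2/8 - 9*y/14


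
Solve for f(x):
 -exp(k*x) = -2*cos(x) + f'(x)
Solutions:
 f(x) = C1 + 2*sin(x) - exp(k*x)/k


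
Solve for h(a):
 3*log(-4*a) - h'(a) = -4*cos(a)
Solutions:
 h(a) = C1 + 3*a*log(-a) - 3*a + 6*a*log(2) + 4*sin(a)


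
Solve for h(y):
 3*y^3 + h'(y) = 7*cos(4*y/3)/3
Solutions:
 h(y) = C1 - 3*y^4/4 + 7*sin(4*y/3)/4


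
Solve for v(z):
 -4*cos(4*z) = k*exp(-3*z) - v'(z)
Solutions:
 v(z) = C1 - k*exp(-3*z)/3 + sin(4*z)


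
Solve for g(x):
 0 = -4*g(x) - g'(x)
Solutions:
 g(x) = C1*exp(-4*x)


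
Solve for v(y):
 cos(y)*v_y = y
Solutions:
 v(y) = C1 + Integral(y/cos(y), y)


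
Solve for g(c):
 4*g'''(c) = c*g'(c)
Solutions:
 g(c) = C1 + Integral(C2*airyai(2^(1/3)*c/2) + C3*airybi(2^(1/3)*c/2), c)


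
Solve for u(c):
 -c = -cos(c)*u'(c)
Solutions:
 u(c) = C1 + Integral(c/cos(c), c)


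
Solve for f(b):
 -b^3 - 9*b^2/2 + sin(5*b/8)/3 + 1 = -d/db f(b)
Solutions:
 f(b) = C1 + b^4/4 + 3*b^3/2 - b + 8*cos(5*b/8)/15


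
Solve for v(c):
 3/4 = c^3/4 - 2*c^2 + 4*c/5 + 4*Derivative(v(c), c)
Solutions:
 v(c) = C1 - c^4/64 + c^3/6 - c^2/10 + 3*c/16


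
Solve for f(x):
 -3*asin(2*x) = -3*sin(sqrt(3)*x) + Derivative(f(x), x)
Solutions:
 f(x) = C1 - 3*x*asin(2*x) - 3*sqrt(1 - 4*x^2)/2 - sqrt(3)*cos(sqrt(3)*x)


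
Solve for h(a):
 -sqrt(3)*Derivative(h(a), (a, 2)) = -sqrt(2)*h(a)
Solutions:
 h(a) = C1*exp(-2^(1/4)*3^(3/4)*a/3) + C2*exp(2^(1/4)*3^(3/4)*a/3)


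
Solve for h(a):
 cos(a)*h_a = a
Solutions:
 h(a) = C1 + Integral(a/cos(a), a)


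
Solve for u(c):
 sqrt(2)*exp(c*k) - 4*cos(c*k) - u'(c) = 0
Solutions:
 u(c) = C1 + sqrt(2)*exp(c*k)/k - 4*sin(c*k)/k


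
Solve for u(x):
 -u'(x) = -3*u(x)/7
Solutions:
 u(x) = C1*exp(3*x/7)


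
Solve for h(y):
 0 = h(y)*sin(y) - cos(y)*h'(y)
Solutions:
 h(y) = C1/cos(y)


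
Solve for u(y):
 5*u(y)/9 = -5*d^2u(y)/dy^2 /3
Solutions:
 u(y) = C1*sin(sqrt(3)*y/3) + C2*cos(sqrt(3)*y/3)


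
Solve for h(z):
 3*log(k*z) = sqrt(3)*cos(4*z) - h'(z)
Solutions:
 h(z) = C1 - 3*z*log(k*z) + 3*z + sqrt(3)*sin(4*z)/4


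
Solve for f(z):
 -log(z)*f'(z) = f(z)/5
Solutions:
 f(z) = C1*exp(-li(z)/5)


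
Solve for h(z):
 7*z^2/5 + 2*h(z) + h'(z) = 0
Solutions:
 h(z) = C1*exp(-2*z) - 7*z^2/10 + 7*z/10 - 7/20


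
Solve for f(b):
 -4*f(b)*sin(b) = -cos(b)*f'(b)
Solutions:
 f(b) = C1/cos(b)^4


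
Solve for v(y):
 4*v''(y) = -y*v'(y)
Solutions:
 v(y) = C1 + C2*erf(sqrt(2)*y/4)


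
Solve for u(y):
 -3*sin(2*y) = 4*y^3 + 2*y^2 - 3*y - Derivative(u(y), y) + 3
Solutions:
 u(y) = C1 + y^4 + 2*y^3/3 - 3*y^2/2 + 3*y - 3*cos(2*y)/2


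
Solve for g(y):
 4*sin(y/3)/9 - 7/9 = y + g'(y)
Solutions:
 g(y) = C1 - y^2/2 - 7*y/9 - 4*cos(y/3)/3


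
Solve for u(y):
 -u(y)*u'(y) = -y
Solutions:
 u(y) = -sqrt(C1 + y^2)
 u(y) = sqrt(C1 + y^2)


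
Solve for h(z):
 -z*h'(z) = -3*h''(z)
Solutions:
 h(z) = C1 + C2*erfi(sqrt(6)*z/6)


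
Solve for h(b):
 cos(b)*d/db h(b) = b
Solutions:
 h(b) = C1 + Integral(b/cos(b), b)


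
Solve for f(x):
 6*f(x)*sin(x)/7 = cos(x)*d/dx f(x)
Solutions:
 f(x) = C1/cos(x)^(6/7)


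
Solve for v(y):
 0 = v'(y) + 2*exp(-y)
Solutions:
 v(y) = C1 + 2*exp(-y)


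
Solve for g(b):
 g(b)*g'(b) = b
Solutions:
 g(b) = -sqrt(C1 + b^2)
 g(b) = sqrt(C1 + b^2)


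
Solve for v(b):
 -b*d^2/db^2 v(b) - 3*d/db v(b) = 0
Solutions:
 v(b) = C1 + C2/b^2


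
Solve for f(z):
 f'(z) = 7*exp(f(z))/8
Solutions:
 f(z) = log(-1/(C1 + 7*z)) + 3*log(2)


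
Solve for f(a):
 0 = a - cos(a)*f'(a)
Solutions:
 f(a) = C1 + Integral(a/cos(a), a)


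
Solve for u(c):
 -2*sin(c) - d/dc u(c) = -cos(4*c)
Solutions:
 u(c) = C1 + sin(4*c)/4 + 2*cos(c)


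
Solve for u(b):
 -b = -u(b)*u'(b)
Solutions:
 u(b) = -sqrt(C1 + b^2)
 u(b) = sqrt(C1 + b^2)


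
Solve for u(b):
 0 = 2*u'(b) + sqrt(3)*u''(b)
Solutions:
 u(b) = C1 + C2*exp(-2*sqrt(3)*b/3)


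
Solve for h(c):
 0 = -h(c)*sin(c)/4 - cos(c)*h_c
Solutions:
 h(c) = C1*cos(c)^(1/4)


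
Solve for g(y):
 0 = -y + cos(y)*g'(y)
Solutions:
 g(y) = C1 + Integral(y/cos(y), y)


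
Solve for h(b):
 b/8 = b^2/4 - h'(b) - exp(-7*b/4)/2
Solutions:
 h(b) = C1 + b^3/12 - b^2/16 + 2*exp(-7*b/4)/7


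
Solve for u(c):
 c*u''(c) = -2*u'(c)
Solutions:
 u(c) = C1 + C2/c


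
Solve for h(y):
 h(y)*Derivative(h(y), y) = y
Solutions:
 h(y) = -sqrt(C1 + y^2)
 h(y) = sqrt(C1 + y^2)


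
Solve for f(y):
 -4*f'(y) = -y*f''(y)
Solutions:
 f(y) = C1 + C2*y^5


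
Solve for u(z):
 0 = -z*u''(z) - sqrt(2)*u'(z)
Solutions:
 u(z) = C1 + C2*z^(1 - sqrt(2))


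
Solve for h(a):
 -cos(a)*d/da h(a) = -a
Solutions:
 h(a) = C1 + Integral(a/cos(a), a)


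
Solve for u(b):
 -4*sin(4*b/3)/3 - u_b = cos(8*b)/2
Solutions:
 u(b) = C1 - sin(8*b)/16 + cos(4*b/3)


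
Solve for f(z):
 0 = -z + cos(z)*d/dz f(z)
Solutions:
 f(z) = C1 + Integral(z/cos(z), z)


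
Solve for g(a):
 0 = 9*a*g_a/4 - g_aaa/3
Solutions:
 g(a) = C1 + Integral(C2*airyai(3*2^(1/3)*a/2) + C3*airybi(3*2^(1/3)*a/2), a)


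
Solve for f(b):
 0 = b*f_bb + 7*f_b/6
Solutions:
 f(b) = C1 + C2/b^(1/6)


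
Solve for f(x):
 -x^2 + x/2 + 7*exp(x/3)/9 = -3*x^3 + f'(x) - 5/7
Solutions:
 f(x) = C1 + 3*x^4/4 - x^3/3 + x^2/4 + 5*x/7 + 7*exp(x/3)/3


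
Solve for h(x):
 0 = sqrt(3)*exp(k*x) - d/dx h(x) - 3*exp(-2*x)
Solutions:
 h(x) = C1 + 3*exp(-2*x)/2 + sqrt(3)*exp(k*x)/k


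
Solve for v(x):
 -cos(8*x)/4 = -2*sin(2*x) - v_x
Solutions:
 v(x) = C1 + sin(8*x)/32 + cos(2*x)


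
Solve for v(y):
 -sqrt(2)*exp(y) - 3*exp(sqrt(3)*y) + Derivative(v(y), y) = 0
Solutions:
 v(y) = C1 + sqrt(2)*exp(y) + sqrt(3)*exp(sqrt(3)*y)


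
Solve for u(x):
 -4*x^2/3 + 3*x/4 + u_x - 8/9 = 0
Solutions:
 u(x) = C1 + 4*x^3/9 - 3*x^2/8 + 8*x/9


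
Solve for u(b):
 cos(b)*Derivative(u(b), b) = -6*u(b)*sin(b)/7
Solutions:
 u(b) = C1*cos(b)^(6/7)


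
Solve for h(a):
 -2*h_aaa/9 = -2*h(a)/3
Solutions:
 h(a) = C3*exp(3^(1/3)*a) + (C1*sin(3^(5/6)*a/2) + C2*cos(3^(5/6)*a/2))*exp(-3^(1/3)*a/2)


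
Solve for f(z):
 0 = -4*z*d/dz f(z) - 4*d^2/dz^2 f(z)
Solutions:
 f(z) = C1 + C2*erf(sqrt(2)*z/2)


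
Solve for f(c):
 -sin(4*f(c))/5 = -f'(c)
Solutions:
 -c/5 + log(cos(4*f(c)) - 1)/8 - log(cos(4*f(c)) + 1)/8 = C1


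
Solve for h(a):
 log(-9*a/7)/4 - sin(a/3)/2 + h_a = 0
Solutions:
 h(a) = C1 - a*log(-a)/4 - a*log(3)/2 + a/4 + a*log(7)/4 - 3*cos(a/3)/2


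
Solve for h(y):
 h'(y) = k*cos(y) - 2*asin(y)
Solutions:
 h(y) = C1 + k*sin(y) - 2*y*asin(y) - 2*sqrt(1 - y^2)


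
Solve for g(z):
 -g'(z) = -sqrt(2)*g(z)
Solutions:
 g(z) = C1*exp(sqrt(2)*z)


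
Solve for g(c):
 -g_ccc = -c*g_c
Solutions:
 g(c) = C1 + Integral(C2*airyai(c) + C3*airybi(c), c)


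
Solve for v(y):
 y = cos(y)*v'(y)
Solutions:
 v(y) = C1 + Integral(y/cos(y), y)


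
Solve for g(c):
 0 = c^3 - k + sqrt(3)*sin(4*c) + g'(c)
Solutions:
 g(c) = C1 - c^4/4 + c*k + sqrt(3)*cos(4*c)/4


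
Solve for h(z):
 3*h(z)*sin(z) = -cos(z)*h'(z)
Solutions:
 h(z) = C1*cos(z)^3


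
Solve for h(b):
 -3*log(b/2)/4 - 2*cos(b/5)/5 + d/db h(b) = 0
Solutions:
 h(b) = C1 + 3*b*log(b)/4 - 3*b/4 - 3*b*log(2)/4 + 2*sin(b/5)


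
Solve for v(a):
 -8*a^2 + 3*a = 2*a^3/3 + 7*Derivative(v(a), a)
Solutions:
 v(a) = C1 - a^4/42 - 8*a^3/21 + 3*a^2/14


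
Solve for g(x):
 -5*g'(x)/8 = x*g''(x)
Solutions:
 g(x) = C1 + C2*x^(3/8)


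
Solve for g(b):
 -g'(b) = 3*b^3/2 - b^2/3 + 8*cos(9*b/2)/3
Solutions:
 g(b) = C1 - 3*b^4/8 + b^3/9 - 16*sin(9*b/2)/27


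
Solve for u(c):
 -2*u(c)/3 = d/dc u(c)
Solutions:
 u(c) = C1*exp(-2*c/3)


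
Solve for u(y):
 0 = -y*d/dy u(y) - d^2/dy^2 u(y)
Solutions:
 u(y) = C1 + C2*erf(sqrt(2)*y/2)


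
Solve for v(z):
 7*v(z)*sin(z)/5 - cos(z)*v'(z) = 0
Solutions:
 v(z) = C1/cos(z)^(7/5)


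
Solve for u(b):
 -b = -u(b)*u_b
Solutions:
 u(b) = -sqrt(C1 + b^2)
 u(b) = sqrt(C1 + b^2)


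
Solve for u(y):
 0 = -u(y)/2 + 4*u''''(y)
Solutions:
 u(y) = C1*exp(-2^(1/4)*y/2) + C2*exp(2^(1/4)*y/2) + C3*sin(2^(1/4)*y/2) + C4*cos(2^(1/4)*y/2)


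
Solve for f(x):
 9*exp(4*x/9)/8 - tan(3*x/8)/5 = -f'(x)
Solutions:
 f(x) = C1 - 81*exp(4*x/9)/32 - 8*log(cos(3*x/8))/15


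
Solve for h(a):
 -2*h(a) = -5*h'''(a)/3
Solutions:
 h(a) = C3*exp(5^(2/3)*6^(1/3)*a/5) + (C1*sin(2^(1/3)*3^(5/6)*5^(2/3)*a/10) + C2*cos(2^(1/3)*3^(5/6)*5^(2/3)*a/10))*exp(-5^(2/3)*6^(1/3)*a/10)


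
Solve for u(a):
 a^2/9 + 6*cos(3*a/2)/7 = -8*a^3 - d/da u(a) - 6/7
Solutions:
 u(a) = C1 - 2*a^4 - a^3/27 - 6*a/7 - 4*sin(3*a/2)/7


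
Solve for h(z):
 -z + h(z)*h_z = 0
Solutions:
 h(z) = -sqrt(C1 + z^2)
 h(z) = sqrt(C1 + z^2)


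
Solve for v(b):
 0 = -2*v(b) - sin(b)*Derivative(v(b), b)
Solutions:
 v(b) = C1*(cos(b) + 1)/(cos(b) - 1)


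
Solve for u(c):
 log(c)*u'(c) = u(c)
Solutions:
 u(c) = C1*exp(li(c))


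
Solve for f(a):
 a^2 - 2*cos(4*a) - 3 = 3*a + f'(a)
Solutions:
 f(a) = C1 + a^3/3 - 3*a^2/2 - 3*a - sin(4*a)/2


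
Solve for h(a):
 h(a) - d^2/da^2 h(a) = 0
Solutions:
 h(a) = C1*exp(-a) + C2*exp(a)


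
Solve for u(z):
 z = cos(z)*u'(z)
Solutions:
 u(z) = C1 + Integral(z/cos(z), z)


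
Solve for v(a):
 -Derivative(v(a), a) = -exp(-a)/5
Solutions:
 v(a) = C1 - exp(-a)/5


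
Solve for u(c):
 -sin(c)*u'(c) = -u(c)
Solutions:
 u(c) = C1*sqrt(cos(c) - 1)/sqrt(cos(c) + 1)


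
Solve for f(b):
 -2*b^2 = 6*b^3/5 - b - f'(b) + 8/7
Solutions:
 f(b) = C1 + 3*b^4/10 + 2*b^3/3 - b^2/2 + 8*b/7


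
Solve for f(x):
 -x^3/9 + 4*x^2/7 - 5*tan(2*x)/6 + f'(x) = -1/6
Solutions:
 f(x) = C1 + x^4/36 - 4*x^3/21 - x/6 - 5*log(cos(2*x))/12


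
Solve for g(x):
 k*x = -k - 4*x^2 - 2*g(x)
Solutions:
 g(x) = -k*x/2 - k/2 - 2*x^2


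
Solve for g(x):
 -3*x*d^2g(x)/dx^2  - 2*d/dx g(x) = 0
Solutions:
 g(x) = C1 + C2*x^(1/3)


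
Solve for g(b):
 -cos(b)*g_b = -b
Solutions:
 g(b) = C1 + Integral(b/cos(b), b)


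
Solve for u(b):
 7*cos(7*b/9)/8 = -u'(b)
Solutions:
 u(b) = C1 - 9*sin(7*b/9)/8


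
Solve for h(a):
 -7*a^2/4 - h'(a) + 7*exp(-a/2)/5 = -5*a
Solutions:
 h(a) = C1 - 7*a^3/12 + 5*a^2/2 - 14*exp(-a/2)/5


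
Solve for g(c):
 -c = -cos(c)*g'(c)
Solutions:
 g(c) = C1 + Integral(c/cos(c), c)


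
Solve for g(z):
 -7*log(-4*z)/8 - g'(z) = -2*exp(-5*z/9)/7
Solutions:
 g(z) = C1 - 7*z*log(-z)/8 + 7*z*(1 - 2*log(2))/8 - 18*exp(-5*z/9)/35


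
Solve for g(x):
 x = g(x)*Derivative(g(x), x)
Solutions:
 g(x) = -sqrt(C1 + x^2)
 g(x) = sqrt(C1 + x^2)


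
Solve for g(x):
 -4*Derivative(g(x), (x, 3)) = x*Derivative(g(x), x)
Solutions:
 g(x) = C1 + Integral(C2*airyai(-2^(1/3)*x/2) + C3*airybi(-2^(1/3)*x/2), x)


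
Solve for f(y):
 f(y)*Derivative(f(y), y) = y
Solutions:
 f(y) = -sqrt(C1 + y^2)
 f(y) = sqrt(C1 + y^2)


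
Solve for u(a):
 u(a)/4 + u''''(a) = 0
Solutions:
 u(a) = (C1*sin(a/2) + C2*cos(a/2))*exp(-a/2) + (C3*sin(a/2) + C4*cos(a/2))*exp(a/2)


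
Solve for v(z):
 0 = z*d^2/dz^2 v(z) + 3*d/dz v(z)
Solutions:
 v(z) = C1 + C2/z^2


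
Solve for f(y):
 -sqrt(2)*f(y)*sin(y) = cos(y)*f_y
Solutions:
 f(y) = C1*cos(y)^(sqrt(2))


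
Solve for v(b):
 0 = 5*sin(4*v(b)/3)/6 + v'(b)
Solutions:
 5*b/6 + 3*log(cos(4*v(b)/3) - 1)/8 - 3*log(cos(4*v(b)/3) + 1)/8 = C1


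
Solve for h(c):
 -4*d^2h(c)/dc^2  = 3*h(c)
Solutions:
 h(c) = C1*sin(sqrt(3)*c/2) + C2*cos(sqrt(3)*c/2)


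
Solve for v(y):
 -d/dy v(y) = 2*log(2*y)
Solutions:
 v(y) = C1 - 2*y*log(y) - y*log(4) + 2*y


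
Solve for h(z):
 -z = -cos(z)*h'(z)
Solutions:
 h(z) = C1 + Integral(z/cos(z), z)


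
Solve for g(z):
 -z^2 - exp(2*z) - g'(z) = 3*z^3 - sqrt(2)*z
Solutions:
 g(z) = C1 - 3*z^4/4 - z^3/3 + sqrt(2)*z^2/2 - exp(2*z)/2


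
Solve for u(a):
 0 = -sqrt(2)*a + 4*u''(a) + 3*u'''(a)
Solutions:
 u(a) = C1 + C2*a + C3*exp(-4*a/3) + sqrt(2)*a^3/24 - 3*sqrt(2)*a^2/32


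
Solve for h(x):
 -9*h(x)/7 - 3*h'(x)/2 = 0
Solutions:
 h(x) = C1*exp(-6*x/7)


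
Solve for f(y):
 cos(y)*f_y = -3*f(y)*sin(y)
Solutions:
 f(y) = C1*cos(y)^3


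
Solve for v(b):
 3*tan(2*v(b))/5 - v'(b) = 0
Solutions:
 v(b) = -asin(C1*exp(6*b/5))/2 + pi/2
 v(b) = asin(C1*exp(6*b/5))/2


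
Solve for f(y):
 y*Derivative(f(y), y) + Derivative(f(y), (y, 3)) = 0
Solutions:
 f(y) = C1 + Integral(C2*airyai(-y) + C3*airybi(-y), y)


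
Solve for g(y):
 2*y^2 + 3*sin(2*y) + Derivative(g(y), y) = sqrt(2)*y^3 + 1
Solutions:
 g(y) = C1 + sqrt(2)*y^4/4 - 2*y^3/3 + y + 3*cos(2*y)/2


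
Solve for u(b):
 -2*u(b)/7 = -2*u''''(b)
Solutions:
 u(b) = C1*exp(-7^(3/4)*b/7) + C2*exp(7^(3/4)*b/7) + C3*sin(7^(3/4)*b/7) + C4*cos(7^(3/4)*b/7)


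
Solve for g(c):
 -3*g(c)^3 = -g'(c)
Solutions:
 g(c) = -sqrt(2)*sqrt(-1/(C1 + 3*c))/2
 g(c) = sqrt(2)*sqrt(-1/(C1 + 3*c))/2


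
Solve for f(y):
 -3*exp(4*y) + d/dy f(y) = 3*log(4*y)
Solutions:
 f(y) = C1 + 3*y*log(y) + 3*y*(-1 + 2*log(2)) + 3*exp(4*y)/4


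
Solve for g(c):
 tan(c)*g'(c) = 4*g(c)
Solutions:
 g(c) = C1*sin(c)^4


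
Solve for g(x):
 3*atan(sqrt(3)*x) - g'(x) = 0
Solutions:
 g(x) = C1 + 3*x*atan(sqrt(3)*x) - sqrt(3)*log(3*x^2 + 1)/2


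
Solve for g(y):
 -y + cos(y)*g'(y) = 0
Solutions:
 g(y) = C1 + Integral(y/cos(y), y)


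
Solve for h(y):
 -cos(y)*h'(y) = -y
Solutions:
 h(y) = C1 + Integral(y/cos(y), y)


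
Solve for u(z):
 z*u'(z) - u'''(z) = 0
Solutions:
 u(z) = C1 + Integral(C2*airyai(z) + C3*airybi(z), z)


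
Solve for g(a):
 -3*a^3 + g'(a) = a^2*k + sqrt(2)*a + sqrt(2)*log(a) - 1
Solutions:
 g(a) = C1 + 3*a^4/4 + a^3*k/3 + sqrt(2)*a^2/2 + sqrt(2)*a*log(a) - sqrt(2)*a - a


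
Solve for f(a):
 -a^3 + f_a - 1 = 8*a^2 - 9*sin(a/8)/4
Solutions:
 f(a) = C1 + a^4/4 + 8*a^3/3 + a + 18*cos(a/8)


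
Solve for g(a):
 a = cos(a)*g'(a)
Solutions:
 g(a) = C1 + Integral(a/cos(a), a)


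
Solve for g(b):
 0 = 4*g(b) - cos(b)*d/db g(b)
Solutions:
 g(b) = C1*(sin(b)^2 + 2*sin(b) + 1)/(sin(b)^2 - 2*sin(b) + 1)


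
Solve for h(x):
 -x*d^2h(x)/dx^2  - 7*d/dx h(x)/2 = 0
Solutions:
 h(x) = C1 + C2/x^(5/2)


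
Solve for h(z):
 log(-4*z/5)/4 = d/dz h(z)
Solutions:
 h(z) = C1 + z*log(-z)/4 + z*(-log(5) - 1 + 2*log(2))/4


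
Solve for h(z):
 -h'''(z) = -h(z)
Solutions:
 h(z) = C3*exp(z) + (C1*sin(sqrt(3)*z/2) + C2*cos(sqrt(3)*z/2))*exp(-z/2)


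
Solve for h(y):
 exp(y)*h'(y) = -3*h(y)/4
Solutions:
 h(y) = C1*exp(3*exp(-y)/4)


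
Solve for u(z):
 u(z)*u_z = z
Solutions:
 u(z) = -sqrt(C1 + z^2)
 u(z) = sqrt(C1 + z^2)


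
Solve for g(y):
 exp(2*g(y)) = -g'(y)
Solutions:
 g(y) = log(-sqrt(-1/(C1 - y))) - log(2)/2
 g(y) = log(-1/(C1 - y))/2 - log(2)/2


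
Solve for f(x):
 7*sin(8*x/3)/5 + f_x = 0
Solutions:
 f(x) = C1 + 21*cos(8*x/3)/40


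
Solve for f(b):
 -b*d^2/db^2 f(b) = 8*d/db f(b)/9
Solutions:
 f(b) = C1 + C2*b^(1/9)


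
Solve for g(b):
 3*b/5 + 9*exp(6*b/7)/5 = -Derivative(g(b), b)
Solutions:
 g(b) = C1 - 3*b^2/10 - 21*exp(6*b/7)/10


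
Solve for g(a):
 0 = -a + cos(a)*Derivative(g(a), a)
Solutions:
 g(a) = C1 + Integral(a/cos(a), a)


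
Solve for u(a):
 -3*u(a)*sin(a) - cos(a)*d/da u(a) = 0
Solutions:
 u(a) = C1*cos(a)^3


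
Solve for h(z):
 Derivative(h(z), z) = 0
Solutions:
 h(z) = C1


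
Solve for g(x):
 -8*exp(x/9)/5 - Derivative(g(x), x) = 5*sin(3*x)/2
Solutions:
 g(x) = C1 - 72*exp(x/9)/5 + 5*cos(3*x)/6


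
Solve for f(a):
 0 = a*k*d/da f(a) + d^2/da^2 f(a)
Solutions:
 f(a) = Piecewise((-sqrt(2)*sqrt(pi)*C1*erf(sqrt(2)*a*sqrt(k)/2)/(2*sqrt(k)) - C2, (k > 0) | (k < 0)), (-C1*a - C2, True))


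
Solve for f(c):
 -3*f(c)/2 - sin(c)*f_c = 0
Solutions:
 f(c) = C1*(cos(c) + 1)^(3/4)/(cos(c) - 1)^(3/4)


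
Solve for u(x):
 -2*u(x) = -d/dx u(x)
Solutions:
 u(x) = C1*exp(2*x)


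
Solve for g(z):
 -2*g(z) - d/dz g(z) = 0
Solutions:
 g(z) = C1*exp(-2*z)


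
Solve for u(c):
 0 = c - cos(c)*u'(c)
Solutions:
 u(c) = C1 + Integral(c/cos(c), c)


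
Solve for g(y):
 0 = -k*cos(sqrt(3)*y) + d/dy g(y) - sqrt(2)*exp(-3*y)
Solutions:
 g(y) = C1 + sqrt(3)*k*sin(sqrt(3)*y)/3 - sqrt(2)*exp(-3*y)/3


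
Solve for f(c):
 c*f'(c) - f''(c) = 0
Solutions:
 f(c) = C1 + C2*erfi(sqrt(2)*c/2)


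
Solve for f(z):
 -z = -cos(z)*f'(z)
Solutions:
 f(z) = C1 + Integral(z/cos(z), z)


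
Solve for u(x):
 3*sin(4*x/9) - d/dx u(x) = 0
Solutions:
 u(x) = C1 - 27*cos(4*x/9)/4


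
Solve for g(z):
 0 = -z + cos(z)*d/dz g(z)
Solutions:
 g(z) = C1 + Integral(z/cos(z), z)


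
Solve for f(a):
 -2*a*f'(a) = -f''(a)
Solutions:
 f(a) = C1 + C2*erfi(a)


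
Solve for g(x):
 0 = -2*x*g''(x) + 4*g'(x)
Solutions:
 g(x) = C1 + C2*x^3


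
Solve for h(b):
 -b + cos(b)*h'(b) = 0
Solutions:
 h(b) = C1 + Integral(b/cos(b), b)


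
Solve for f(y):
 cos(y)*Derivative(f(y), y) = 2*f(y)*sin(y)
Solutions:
 f(y) = C1/cos(y)^2


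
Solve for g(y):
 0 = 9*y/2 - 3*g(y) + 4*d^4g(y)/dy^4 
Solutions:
 g(y) = C1*exp(-sqrt(2)*3^(1/4)*y/2) + C2*exp(sqrt(2)*3^(1/4)*y/2) + C3*sin(sqrt(2)*3^(1/4)*y/2) + C4*cos(sqrt(2)*3^(1/4)*y/2) + 3*y/2


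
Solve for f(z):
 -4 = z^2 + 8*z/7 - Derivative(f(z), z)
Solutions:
 f(z) = C1 + z^3/3 + 4*z^2/7 + 4*z


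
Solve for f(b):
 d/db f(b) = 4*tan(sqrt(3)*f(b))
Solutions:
 f(b) = sqrt(3)*(pi - asin(C1*exp(4*sqrt(3)*b)))/3
 f(b) = sqrt(3)*asin(C1*exp(4*sqrt(3)*b))/3


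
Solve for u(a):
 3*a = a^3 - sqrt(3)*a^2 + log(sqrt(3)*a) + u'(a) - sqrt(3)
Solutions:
 u(a) = C1 - a^4/4 + sqrt(3)*a^3/3 + 3*a^2/2 - a*log(a) - a*log(3)/2 + a + sqrt(3)*a


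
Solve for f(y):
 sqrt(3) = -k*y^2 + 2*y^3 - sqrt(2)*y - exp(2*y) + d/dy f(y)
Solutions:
 f(y) = C1 + k*y^3/3 - y^4/2 + sqrt(2)*y^2/2 + sqrt(3)*y + exp(2*y)/2


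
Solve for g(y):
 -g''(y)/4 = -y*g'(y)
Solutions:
 g(y) = C1 + C2*erfi(sqrt(2)*y)


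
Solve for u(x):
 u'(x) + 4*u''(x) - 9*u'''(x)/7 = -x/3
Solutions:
 u(x) = C1 + C2*exp(x*(14 - sqrt(259))/9) + C3*exp(x*(14 + sqrt(259))/9) - x^2/6 + 4*x/3


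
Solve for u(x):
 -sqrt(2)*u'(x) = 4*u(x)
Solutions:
 u(x) = C1*exp(-2*sqrt(2)*x)


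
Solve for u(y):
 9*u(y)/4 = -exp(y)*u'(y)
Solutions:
 u(y) = C1*exp(9*exp(-y)/4)


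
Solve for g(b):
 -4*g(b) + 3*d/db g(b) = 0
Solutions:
 g(b) = C1*exp(4*b/3)


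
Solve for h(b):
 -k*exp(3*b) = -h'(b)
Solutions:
 h(b) = C1 + k*exp(3*b)/3


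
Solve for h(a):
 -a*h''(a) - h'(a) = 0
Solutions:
 h(a) = C1 + C2*log(a)


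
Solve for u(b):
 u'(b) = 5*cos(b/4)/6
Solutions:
 u(b) = C1 + 10*sin(b/4)/3


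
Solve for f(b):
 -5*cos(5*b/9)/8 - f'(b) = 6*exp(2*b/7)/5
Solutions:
 f(b) = C1 - 21*exp(2*b/7)/5 - 9*sin(5*b/9)/8


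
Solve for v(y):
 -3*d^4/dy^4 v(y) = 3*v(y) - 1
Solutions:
 v(y) = (C1*sin(sqrt(2)*y/2) + C2*cos(sqrt(2)*y/2))*exp(-sqrt(2)*y/2) + (C3*sin(sqrt(2)*y/2) + C4*cos(sqrt(2)*y/2))*exp(sqrt(2)*y/2) + 1/3


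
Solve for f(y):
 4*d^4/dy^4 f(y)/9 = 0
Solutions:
 f(y) = C1 + C2*y + C3*y^2 + C4*y^3


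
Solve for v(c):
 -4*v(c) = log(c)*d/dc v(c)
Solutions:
 v(c) = C1*exp(-4*li(c))


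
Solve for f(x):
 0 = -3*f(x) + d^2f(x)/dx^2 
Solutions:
 f(x) = C1*exp(-sqrt(3)*x) + C2*exp(sqrt(3)*x)


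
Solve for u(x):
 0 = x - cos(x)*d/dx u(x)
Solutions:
 u(x) = C1 + Integral(x/cos(x), x)


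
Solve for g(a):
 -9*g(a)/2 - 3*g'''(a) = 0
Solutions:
 g(a) = C3*exp(-2^(2/3)*3^(1/3)*a/2) + (C1*sin(2^(2/3)*3^(5/6)*a/4) + C2*cos(2^(2/3)*3^(5/6)*a/4))*exp(2^(2/3)*3^(1/3)*a/4)


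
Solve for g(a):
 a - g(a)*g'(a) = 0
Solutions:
 g(a) = -sqrt(C1 + a^2)
 g(a) = sqrt(C1 + a^2)


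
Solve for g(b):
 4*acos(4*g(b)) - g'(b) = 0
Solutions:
 Integral(1/acos(4*_y), (_y, g(b))) = C1 + 4*b


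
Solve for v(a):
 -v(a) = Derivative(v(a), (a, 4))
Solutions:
 v(a) = (C1*sin(sqrt(2)*a/2) + C2*cos(sqrt(2)*a/2))*exp(-sqrt(2)*a/2) + (C3*sin(sqrt(2)*a/2) + C4*cos(sqrt(2)*a/2))*exp(sqrt(2)*a/2)


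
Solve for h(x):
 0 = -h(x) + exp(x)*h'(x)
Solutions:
 h(x) = C1*exp(-exp(-x))


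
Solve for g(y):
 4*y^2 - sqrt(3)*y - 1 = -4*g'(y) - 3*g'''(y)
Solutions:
 g(y) = C1 + C2*sin(2*sqrt(3)*y/3) + C3*cos(2*sqrt(3)*y/3) - y^3/3 + sqrt(3)*y^2/8 + 7*y/4


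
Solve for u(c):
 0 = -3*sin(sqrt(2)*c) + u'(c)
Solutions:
 u(c) = C1 - 3*sqrt(2)*cos(sqrt(2)*c)/2


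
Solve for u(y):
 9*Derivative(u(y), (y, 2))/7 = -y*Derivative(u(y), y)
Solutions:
 u(y) = C1 + C2*erf(sqrt(14)*y/6)


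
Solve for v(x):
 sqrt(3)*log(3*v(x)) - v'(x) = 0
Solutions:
 -sqrt(3)*Integral(1/(log(_y) + log(3)), (_y, v(x)))/3 = C1 - x


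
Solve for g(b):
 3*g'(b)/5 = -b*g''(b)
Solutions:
 g(b) = C1 + C2*b^(2/5)


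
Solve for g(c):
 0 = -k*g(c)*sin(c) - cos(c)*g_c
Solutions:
 g(c) = C1*exp(k*log(cos(c)))
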